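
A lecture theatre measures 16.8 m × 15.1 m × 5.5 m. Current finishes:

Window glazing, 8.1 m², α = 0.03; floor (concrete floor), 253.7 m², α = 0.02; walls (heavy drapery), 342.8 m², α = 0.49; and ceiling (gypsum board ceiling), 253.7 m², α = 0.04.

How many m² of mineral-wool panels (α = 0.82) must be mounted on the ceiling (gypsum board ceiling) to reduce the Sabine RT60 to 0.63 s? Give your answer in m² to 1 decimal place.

Summing Sᵢαᵢ: 0.243 + 5.074 + 167.972 + 10.148 → A₁ = 183.437 sabins.
Required A₂ = 0.161·1395.24/0.63 = 356.561 sabins.
Absorption to add: 356.561 − 183.437 = 173.124 sabins.
Net gain per m²: Δα = 0.82 − 0.04 = 0.78.
Panel area = 173.124 / 0.78 = 222.0 m².

222.0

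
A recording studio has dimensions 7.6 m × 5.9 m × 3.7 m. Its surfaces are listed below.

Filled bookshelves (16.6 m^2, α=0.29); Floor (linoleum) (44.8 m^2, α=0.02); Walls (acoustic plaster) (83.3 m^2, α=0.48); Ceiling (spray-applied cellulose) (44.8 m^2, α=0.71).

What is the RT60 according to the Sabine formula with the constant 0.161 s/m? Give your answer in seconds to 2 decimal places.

Summing Sᵢαᵢ: 4.814 + 0.896 + 39.984 + 31.808 → A = 77.502 sabins.
V = 7.6·5.9·3.7 = 165.908 m³.
Sabine: RT60 = 0.161 × 165.908 / 77.502 = 0.34 s.

0.34 seconds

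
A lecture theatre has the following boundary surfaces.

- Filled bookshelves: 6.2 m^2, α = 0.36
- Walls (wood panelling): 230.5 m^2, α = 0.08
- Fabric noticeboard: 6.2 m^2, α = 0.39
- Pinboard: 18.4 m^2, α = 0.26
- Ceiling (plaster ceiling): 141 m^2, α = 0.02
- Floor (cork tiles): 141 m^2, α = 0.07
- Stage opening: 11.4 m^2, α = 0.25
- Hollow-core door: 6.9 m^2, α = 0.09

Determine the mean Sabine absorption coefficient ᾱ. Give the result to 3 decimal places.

0.078

S = Σ Sᵢ = 6.2 + 230.5 + 6.2 + 18.4 + 141 + 141 + 11.4 + 6.9 = 561.6 m^2.
A = 6.2·0.36 + 230.5·0.08 + 6.2·0.39 + 18.4·0.26 + 141·0.02 + 141·0.07 + 11.4·0.25 + 6.9·0.09 = 44.035 sabins.
ᾱ = A/S = 0.078.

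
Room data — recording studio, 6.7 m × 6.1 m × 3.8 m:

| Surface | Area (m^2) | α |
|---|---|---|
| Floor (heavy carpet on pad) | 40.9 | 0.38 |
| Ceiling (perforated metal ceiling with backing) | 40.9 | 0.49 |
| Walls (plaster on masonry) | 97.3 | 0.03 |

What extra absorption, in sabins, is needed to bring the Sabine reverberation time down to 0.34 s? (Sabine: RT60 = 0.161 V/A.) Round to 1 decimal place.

Summing Sᵢαᵢ: 15.542 + 20.041 + 2.919 → A₁ = 38.502 sabins.
For T = 0.34 s, need A₂ = 0.161·V/T = 0.161·155.306/0.34 = 73.542 sabins.
Additional absorption ΔA = 73.542 − 38.502 = 35.0 sabins.

35.0 sabins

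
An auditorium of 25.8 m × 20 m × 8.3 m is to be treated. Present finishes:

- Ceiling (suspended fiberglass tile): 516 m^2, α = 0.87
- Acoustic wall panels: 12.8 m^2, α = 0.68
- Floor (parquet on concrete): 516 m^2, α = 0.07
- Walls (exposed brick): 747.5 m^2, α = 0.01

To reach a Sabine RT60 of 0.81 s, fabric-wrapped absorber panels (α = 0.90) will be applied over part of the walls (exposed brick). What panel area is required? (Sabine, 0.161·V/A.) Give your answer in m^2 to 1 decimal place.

Summing Sᵢαᵢ: 448.920 + 8.704 + 36.120 + 7.475 → A₁ = 501.219 sabins.
V = 4282.8 m³. Target absorption A₂ = 0.161 × 4282.8 / 0.81 = 851.273 sabins.
Absorption to add: 851.273 − 501.219 = 350.054 sabins.
Each m^2 of panel replacing the walls (exposed brick) adds (0.90 − 0.01) = 0.89 sabins.
Panel area = 350.054 / 0.89 = 393.3 m^2.

393.3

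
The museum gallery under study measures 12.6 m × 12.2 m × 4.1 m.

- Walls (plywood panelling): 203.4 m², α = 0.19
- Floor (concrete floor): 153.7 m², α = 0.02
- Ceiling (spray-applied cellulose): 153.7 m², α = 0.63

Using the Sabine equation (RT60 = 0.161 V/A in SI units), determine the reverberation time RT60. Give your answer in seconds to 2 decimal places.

0.73 s

Total absorption A = 203.4·0.19 + 153.7·0.02 + 153.7·0.63
  = 38.646 + 3.074 + 96.831 = 138.551 m² sabins.
V = 12.6·12.2·4.1 = 630.252 m³.
Sabine: RT60 = 0.161 × 630.252 / 138.551 = 0.73 s.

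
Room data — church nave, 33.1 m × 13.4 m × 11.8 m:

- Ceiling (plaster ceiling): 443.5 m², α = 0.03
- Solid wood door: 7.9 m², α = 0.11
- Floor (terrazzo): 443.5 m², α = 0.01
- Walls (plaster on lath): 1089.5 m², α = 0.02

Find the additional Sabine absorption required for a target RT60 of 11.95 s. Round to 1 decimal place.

30.1 sabins

Summing Sᵢαᵢ: 13.305 + 0.869 + 4.435 + 21.790 → A₁ = 40.399 sabins.
V = 5233.772 m³. Required absorption A₂ = 0.161 × 5233.772 / 11.95 = 70.514 sabins.
Additional absorption ΔA = 70.514 − 40.399 = 30.1 sabins.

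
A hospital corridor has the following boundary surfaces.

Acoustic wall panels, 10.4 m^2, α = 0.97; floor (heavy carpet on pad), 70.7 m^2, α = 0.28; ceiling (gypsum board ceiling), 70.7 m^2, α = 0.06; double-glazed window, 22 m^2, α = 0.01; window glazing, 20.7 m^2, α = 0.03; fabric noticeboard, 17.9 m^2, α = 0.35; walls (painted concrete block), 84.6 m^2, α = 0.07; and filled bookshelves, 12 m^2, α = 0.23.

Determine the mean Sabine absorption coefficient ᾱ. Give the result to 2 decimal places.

Total surface area S = 309.0 m^2.
Weighted sum Σ Sα = 49.914.
ᾱ = 49.914 / 309.0 = 0.16.

0.16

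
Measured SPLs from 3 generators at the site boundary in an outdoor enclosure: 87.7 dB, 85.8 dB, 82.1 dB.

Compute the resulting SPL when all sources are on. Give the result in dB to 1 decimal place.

Converting to relative power and adding: 10^(87.7/10) + 10^(85.8/10) + 10^(82.1/10) = 1.131e+09.
L_total = 10·log₁₀(1.131e+09) = 90.5 dB.

90.5 dB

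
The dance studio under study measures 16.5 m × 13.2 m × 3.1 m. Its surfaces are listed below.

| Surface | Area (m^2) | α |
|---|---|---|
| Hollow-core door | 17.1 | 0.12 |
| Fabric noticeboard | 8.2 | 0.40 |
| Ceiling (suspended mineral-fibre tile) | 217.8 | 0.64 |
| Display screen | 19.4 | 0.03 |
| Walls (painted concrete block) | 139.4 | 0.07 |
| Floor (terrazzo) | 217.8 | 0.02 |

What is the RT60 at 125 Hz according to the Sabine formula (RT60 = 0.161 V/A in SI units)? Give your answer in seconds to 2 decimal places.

Total absorption A = 17.1×0.12 + 8.2×0.40 + 217.8×0.64 + 19.4×0.03 + 139.4×0.07 + 217.8×0.02
  = 2.052 + 3.280 + 139.392 + 0.582 + 9.758 + 4.356 = 159.420 m^2 sabins.
Room volume: 675.18 m³.
Sabine: RT60 = 0.161 × 675.18 / 159.420 = 0.68 s.

0.68 seconds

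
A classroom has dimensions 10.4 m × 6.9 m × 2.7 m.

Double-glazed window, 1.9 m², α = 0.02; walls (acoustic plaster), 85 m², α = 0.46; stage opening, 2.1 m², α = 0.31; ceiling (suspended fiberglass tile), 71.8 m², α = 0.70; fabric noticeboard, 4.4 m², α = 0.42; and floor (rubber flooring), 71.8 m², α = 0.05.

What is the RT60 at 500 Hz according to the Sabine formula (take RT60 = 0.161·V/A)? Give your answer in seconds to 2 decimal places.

0.33 sec

Total absorption A = 1.9×0.02 + 85×0.46 + 2.1×0.31 + 71.8×0.70 + 4.4×0.42 + 71.8×0.05
  = 0.038 + 39.100 + 0.651 + 50.260 + 1.848 + 3.590 = 95.487 m² sabins.
Room volume: 193.752 m³.
Sabine: RT60 = 0.161 × 193.752 / 95.487 = 0.33 s.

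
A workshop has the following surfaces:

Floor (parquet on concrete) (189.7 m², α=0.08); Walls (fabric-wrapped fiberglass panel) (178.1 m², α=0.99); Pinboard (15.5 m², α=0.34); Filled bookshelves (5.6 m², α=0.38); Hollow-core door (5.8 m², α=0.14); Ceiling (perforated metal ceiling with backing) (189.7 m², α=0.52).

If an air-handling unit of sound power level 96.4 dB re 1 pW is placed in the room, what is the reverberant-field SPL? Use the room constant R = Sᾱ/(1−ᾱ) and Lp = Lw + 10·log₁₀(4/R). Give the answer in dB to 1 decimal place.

74.6 dB

A = 298.349 sabins; S = 584.4 m².
ᾱ = 0.5105, so room constant R = A/(1−ᾱ) = 609.497 m².
Lp = 96.4 + 10·log₁₀(4/609.497) = 96.4 + (-21.83) = 74.6 dB.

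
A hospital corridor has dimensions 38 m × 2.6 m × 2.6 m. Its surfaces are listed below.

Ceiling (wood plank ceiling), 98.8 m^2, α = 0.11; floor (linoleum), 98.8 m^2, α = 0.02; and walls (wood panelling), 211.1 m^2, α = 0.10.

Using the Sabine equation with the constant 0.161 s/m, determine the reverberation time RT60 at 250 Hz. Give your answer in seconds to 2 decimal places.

1.22 s

Summing Sᵢαᵢ: 10.868 + 1.976 + 21.110 → A = 33.954 sabins.
Volume V = 38 × 2.6 × 2.6 = 256.88 m³.
RT60 = 0.161 · V / A = 0.161 × 256.88 / 33.954 = 1.22 s.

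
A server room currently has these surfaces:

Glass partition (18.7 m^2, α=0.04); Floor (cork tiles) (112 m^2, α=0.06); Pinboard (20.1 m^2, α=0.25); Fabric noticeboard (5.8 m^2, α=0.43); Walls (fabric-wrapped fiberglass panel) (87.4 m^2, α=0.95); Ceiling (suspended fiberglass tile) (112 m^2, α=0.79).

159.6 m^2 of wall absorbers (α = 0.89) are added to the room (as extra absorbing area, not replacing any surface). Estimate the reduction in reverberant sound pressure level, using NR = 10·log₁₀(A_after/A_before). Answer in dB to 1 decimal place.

2.5 dB

A_before = Σ Sᵢαᵢ = 18.7·0.04 + 112·0.06 + 20.1·0.25 + 5.8·0.43 + 87.4·0.95 + 112·0.79 = 186.497 sabins.
Treatment contributes 159.6·0.89 = 142.044 sabins.
New total A_after = 328.541 sabins.
Reduction = 10 log₁₀(A_after/A_before) = 10 log₁₀(1.7616) = 2.5 dB.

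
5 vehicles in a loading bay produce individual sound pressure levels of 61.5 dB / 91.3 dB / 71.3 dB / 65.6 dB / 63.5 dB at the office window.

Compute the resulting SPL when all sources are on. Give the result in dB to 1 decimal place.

Σ 10^(Lᵢ/10) = 1.37e+09.
Combined level = 10 log₁₀(1.37e+09) = 91.4 dB.

91.4 dB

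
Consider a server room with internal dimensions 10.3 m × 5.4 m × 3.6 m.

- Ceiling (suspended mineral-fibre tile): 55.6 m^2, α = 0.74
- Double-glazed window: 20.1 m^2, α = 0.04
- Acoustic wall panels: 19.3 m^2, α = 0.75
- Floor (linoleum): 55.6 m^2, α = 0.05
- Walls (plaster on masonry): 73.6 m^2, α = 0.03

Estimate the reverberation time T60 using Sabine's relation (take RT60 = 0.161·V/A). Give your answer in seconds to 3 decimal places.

0.525 seconds

A = Σ Sᵢαᵢ = 55.6*0.74 + 20.1*0.04 + 19.3*0.75 + 55.6*0.05 + 73.6*0.03 = 61.411 sabins.
Room volume: 200.232 m³.
Sabine: RT60 = 0.161 × 200.232 / 61.411 = 0.525 s.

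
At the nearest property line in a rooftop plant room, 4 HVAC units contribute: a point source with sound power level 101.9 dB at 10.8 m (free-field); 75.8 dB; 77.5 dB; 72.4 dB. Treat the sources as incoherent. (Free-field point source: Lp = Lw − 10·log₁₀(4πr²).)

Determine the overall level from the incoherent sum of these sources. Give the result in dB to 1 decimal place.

Source at 10.8 m: Lp = 101.9 − 10·log₁₀(4π·10.8²) = 101.9 − 10·log₁₀(1465.741) = 70.2 dB.
Σ 10^(Lᵢ/10) = 1.221e+08.
Combined level = 10 log₁₀(1.221e+08) = 80.9 dB.

80.9 dB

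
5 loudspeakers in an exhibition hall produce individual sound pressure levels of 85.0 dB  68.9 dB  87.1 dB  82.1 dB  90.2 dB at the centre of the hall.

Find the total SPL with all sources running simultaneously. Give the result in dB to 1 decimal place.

Converting to relative power and adding: 10^(85.0/10) + 10^(68.9/10) + 10^(87.1/10) + 10^(82.1/10) + 10^(90.2/10) = 2.046e+09.
Combined level = 10 log₁₀(2.046e+09) = 93.1 dB.

93.1 dB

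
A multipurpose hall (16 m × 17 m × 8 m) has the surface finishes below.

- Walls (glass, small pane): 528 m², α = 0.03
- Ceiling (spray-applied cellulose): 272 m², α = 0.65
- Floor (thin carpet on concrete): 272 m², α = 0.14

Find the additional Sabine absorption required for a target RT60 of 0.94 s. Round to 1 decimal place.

Summing Sᵢαᵢ: 15.840 + 176.800 + 38.080 → A₁ = 230.720 sabins.
For T = 0.94 s, need A₂ = 0.161·V/T = 0.161·2176/0.94 = 372.698 sabins.
Shortfall: 372.698 − 230.720 = 142.0 sabins.

142.0 sabins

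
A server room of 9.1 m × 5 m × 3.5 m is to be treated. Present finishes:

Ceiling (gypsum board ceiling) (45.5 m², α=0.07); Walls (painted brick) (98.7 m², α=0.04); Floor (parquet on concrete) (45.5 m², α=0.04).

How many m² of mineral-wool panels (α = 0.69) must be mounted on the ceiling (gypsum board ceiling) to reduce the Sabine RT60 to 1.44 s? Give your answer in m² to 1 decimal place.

14.3

Summing Sᵢαᵢ: 3.185 + 3.948 + 1.820 → A₁ = 8.953 sabins.
Required A₂ = 0.161·159.25/1.44 = 17.805 sabins.
Absorption to add: 17.805 − 8.953 = 8.852 sabins.
Net gain per m²: Δα = 0.69 − 0.07 = 0.62.
Area = ΔA/Δα = 8.852/0.62 = 14.3 m².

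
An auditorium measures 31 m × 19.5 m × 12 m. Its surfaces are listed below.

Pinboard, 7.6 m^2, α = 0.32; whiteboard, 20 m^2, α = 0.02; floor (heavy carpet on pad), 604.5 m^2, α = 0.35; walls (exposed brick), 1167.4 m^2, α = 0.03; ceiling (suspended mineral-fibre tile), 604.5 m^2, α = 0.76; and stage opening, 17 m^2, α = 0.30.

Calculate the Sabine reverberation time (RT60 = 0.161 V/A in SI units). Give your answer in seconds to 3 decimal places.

1.636 sec

Equivalent absorption area: A = 7.6×0.32 + 20×0.02 + 604.5×0.35 + 1167.4×0.03 + 604.5×0.76 + 17×0.30 = 713.949 m^2.
Volume V = 31 × 19.5 × 12 = 7254 m³.
Sabine: RT60 = 0.161 × 7254 / 713.949 = 1.636 s.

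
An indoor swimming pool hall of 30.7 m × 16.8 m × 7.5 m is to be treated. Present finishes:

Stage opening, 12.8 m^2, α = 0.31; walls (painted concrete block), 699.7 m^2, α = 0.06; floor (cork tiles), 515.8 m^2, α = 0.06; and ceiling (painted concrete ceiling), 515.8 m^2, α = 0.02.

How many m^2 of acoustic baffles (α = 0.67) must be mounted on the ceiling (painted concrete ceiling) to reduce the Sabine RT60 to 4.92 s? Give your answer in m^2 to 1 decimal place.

60.6

Total absorption A₁ = 12.8·0.31 + 699.7·0.06 + 515.8·0.06 + 515.8·0.02
  = 3.968 + 41.982 + 30.948 + 10.316 = 87.214 m^2 sabins.
Required A₂ = 0.161·3868.2/4.92 = 126.581 sabins.
ΔA needed = 126.581 − 87.214 = 39.367 sabins.
Each m^2 of panel replacing the ceiling (painted concrete ceiling) adds (0.67 − 0.02) = 0.65 sabins.
Panel area = 39.367 / 0.65 = 60.6 m^2.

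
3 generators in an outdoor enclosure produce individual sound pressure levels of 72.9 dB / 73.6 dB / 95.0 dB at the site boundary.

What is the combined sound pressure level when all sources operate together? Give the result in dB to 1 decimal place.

Σ 10^(Lᵢ/10) = 3.205e+09.
Back to dB: 10·log₁₀ Σ = 95.1 dB.

95.1 dB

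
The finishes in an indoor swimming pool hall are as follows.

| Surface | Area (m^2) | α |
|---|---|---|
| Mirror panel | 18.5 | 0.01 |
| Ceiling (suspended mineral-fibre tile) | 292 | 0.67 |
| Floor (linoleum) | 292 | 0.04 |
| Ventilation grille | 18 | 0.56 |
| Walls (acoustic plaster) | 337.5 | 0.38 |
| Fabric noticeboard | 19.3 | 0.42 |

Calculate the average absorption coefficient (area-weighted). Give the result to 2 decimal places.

0.36

S = Σ Sᵢ = 18.5 + 292 + 292 + 18 + 337.5 + 19.3 = 977.3 m^2.
Weighted sum Σ Sα = 353.941.
ᾱ = 353.941 / 977.3 = 0.36.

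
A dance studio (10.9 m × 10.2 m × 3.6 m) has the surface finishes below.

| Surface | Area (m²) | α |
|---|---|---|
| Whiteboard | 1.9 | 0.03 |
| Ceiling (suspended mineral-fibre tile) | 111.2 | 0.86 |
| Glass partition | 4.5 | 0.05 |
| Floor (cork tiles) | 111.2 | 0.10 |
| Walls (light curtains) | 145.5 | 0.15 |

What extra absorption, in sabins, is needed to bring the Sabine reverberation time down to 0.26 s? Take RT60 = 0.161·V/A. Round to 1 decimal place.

119.0 sabins

Equivalent absorption area: A₁ = 1.9*0.03 + 111.2*0.86 + 4.5*0.05 + 111.2*0.10 + 145.5*0.15 = 128.859 m².
Target A₂ = 0.161·400.248/0.26 = 247.846 sabins (V = 400.248 m³).
Additional absorption ΔA = 247.846 − 128.859 = 119.0 sabins.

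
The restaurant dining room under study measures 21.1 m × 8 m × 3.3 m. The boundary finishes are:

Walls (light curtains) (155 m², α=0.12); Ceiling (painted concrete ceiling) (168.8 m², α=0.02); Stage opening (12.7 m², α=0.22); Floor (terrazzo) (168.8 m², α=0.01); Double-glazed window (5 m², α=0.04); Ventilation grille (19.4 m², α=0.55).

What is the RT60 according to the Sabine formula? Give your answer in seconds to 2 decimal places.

2.40 sec

Summing Sᵢαᵢ: 18.600 + 3.376 + 2.794 + 1.688 + 0.200 + 10.670 → A = 37.328 sabins.
V = 21.1·8·3.3 = 557.04 m³.
Sabine: RT60 = 0.161 × 557.04 / 37.328 = 2.40 s.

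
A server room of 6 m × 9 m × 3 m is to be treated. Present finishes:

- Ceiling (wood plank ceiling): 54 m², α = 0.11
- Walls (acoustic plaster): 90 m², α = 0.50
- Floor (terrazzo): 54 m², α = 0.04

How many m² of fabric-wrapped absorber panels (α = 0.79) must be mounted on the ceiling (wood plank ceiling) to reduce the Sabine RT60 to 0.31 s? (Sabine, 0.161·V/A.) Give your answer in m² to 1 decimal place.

45.6

Total absorption A₁ = 54*0.11 + 90*0.50 + 54*0.04
  = 5.940 + 45.000 + 2.160 = 53.100 m² sabins.
V = 162 m³. Target absorption A₂ = 0.161 × 162 / 0.31 = 84.135 sabins.
Absorption to add: 84.135 − 53.100 = 31.035 sabins.
Each m² of panel replacing the ceiling (wood plank ceiling) adds (0.79 − 0.11) = 0.68 sabins.
Panel area = 31.035 / 0.68 = 45.6 m².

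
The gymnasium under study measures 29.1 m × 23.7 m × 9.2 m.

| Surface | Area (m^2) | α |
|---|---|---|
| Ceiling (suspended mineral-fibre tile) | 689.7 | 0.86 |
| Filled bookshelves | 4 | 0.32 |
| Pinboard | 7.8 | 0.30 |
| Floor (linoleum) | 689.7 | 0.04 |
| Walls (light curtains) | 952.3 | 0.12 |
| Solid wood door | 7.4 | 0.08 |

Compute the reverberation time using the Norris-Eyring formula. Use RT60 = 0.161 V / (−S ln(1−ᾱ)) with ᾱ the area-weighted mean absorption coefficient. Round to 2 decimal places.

1.15 s

S = Σ Sᵢ = 2350.9 m^2.
Absorption A = 689.7×0.86 + 4×0.32 + 7.8×0.30 + 689.7×0.04 + 952.3×0.12 + 7.4×0.08 = 739.218 sabins.
ᾱ = 739.218 / 2350.9 = 0.3144.
−S·ln(1−ᾱ) = −2350.9 × ln(1 − 0.3144) = 887.373.
V = 29.1 × 23.7 × 9.2 = 6344.964 m³.
RT60 = 0.161 × 6344.964 / 887.373 = 1.15 s.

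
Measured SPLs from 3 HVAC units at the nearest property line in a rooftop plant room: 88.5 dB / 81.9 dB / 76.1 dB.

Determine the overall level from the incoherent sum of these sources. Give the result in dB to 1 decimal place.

Sum in the linear (power) domain: Σ 10^(Lᵢ/10) = 10^(88.5/10) + 10^(81.9/10) + 10^(76.1/10) = 9.036e+08.
Back to dB: 10·log₁₀ Σ = 89.6 dB.

89.6 dB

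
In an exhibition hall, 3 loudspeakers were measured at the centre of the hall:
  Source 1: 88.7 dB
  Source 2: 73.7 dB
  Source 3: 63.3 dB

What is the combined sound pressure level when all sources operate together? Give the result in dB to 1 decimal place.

88.8 dB

Sum in the linear (power) domain: Σ 10^(Lᵢ/10) = 10^(88.7/10) + 10^(73.7/10) + 10^(63.3/10) = 7.669e+08.
L_total = 10·log₁₀(7.669e+08) = 88.8 dB.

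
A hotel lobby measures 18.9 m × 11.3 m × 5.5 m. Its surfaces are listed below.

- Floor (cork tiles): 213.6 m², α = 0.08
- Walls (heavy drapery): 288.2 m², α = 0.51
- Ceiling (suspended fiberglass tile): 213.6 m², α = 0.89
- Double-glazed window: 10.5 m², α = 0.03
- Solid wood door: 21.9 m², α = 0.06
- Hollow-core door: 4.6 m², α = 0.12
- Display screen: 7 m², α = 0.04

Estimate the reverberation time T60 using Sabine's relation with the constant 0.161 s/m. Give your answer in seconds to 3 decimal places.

0.530 s

Equivalent absorption area: A = 213.6·0.08 + 288.2·0.51 + 213.6·0.89 + 10.5·0.03 + 21.9·0.06 + 4.6·0.12 + 7·0.04 = 356.635 m².
Room volume: 1174.635 m³.
T = 0.161 V/A = 0.161·1174.635/356.635 = 0.530 s.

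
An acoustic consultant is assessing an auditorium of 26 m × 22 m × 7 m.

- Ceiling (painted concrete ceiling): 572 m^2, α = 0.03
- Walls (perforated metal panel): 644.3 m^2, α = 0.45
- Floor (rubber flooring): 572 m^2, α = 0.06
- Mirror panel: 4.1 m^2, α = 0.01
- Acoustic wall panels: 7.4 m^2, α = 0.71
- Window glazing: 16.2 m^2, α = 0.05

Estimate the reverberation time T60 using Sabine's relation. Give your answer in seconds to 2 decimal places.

1.85 s

Equivalent absorption area: A = 572×0.03 + 644.3×0.45 + 572×0.06 + 4.1×0.01 + 7.4×0.71 + 16.2×0.05 = 347.520 m^2.
Room volume: 4004 m³.
RT60 = 0.161 · V / A = 0.161 × 4004 / 347.520 = 1.85 s.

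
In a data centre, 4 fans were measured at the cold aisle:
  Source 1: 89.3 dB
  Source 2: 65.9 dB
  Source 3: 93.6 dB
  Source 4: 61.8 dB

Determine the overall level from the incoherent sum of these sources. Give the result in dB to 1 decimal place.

Converting to relative power and adding: 10^(89.3/10) + 10^(65.9/10) + 10^(93.6/10) + 10^(61.8/10) = 3.147e+09.
Back to dB: 10·log₁₀ Σ = 95.0 dB.

95.0 dB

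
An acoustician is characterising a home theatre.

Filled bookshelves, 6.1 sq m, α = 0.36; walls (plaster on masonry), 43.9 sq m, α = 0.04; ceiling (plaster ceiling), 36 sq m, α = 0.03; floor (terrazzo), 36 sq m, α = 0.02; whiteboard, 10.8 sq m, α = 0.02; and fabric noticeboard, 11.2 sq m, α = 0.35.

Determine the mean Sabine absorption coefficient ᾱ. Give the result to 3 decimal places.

0.069

Total surface area S = 144.0 sq m.
Σ(Sᵢαᵢ) = 6.1·0.36 + 43.9·0.04 + 36·0.03 + 36·0.02 + 10.8·0.02 + 11.2·0.35 = 9.888.
ᾱ = A/S = 0.069.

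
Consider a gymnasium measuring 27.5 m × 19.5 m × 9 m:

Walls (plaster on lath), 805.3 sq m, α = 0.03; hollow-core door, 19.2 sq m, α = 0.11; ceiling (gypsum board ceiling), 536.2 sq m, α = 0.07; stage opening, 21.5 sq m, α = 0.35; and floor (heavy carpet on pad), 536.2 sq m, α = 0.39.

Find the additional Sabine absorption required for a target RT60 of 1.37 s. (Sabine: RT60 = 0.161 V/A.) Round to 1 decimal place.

286.7 sabins

Summing Sᵢαᵢ: 24.159 + 2.112 + 37.534 + 7.525 + 209.118 → A₁ = 280.448 sabins.
V = 4826.25 m³. Required absorption A₂ = 0.161 × 4826.25 / 1.37 = 567.172 sabins.
Additional absorption ΔA = 567.172 − 280.448 = 286.7 sabins.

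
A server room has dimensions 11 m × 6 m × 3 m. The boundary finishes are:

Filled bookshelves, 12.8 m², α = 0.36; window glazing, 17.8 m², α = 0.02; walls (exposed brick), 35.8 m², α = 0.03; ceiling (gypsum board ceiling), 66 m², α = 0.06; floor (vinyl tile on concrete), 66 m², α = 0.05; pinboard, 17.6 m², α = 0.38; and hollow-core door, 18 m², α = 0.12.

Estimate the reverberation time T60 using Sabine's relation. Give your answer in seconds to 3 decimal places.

1.439 s

Total absorption A = 12.8×0.36 + 17.8×0.02 + 35.8×0.03 + 66×0.06 + 66×0.05 + 17.6×0.38 + 18×0.12
  = 4.608 + 0.356 + 1.074 + 3.960 + 3.300 + 6.688 + 2.160 = 22.146 m² sabins.
V = 11·6·3 = 198 m³.
Sabine: RT60 = 0.161 × 198 / 22.146 = 1.439 s.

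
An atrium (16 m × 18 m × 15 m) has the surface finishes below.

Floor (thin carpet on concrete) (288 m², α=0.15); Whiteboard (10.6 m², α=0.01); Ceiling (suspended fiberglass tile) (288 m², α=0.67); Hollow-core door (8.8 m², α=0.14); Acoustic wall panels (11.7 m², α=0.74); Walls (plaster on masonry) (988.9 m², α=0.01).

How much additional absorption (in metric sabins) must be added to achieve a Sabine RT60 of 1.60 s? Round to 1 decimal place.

Total absorption A₁ = 288*0.15 + 10.6*0.01 + 288*0.67 + 8.8*0.14 + 11.7*0.74 + 988.9*0.01
  = 43.200 + 0.106 + 192.960 + 1.232 + 8.658 + 9.889 = 256.045 m² sabins.
For T = 1.60 s, need A₂ = 0.161·V/T = 0.161·4320/1.60 = 434.700 sabins.
Additional absorption ΔA = 434.700 − 256.045 = 178.7 sabins.

178.7 sabins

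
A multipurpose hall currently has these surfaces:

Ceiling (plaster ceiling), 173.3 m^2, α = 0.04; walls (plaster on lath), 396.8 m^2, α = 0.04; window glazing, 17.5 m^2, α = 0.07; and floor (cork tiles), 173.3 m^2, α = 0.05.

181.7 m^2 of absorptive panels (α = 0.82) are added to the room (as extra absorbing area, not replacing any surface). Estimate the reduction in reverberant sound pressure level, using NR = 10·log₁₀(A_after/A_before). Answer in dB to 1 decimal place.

Summing Sᵢαᵢ: 6.932 + 15.872 + 1.225 + 8.665 → A_before = 32.694 sabins.
Added absorption = 181.7 × 0.82 = 148.994 sabins.
New total A_after = 181.688 sabins.
Reduction = 10 log₁₀(A_after/A_before) = 10 log₁₀(5.5572) = 7.4 dB.

7.4 dB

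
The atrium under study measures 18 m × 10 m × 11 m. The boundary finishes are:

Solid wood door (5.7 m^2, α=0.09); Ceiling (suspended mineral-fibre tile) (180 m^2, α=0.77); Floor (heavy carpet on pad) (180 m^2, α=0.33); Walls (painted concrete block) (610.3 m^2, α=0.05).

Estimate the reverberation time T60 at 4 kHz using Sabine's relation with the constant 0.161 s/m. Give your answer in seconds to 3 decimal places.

1.392 s

A = Σ Sᵢαᵢ = 5.7×0.09 + 180×0.77 + 180×0.33 + 610.3×0.05 = 229.028 sabins.
Room volume: 1980 m³.
RT60 = 0.161 · V / A = 0.161 × 1980 / 229.028 = 1.392 s.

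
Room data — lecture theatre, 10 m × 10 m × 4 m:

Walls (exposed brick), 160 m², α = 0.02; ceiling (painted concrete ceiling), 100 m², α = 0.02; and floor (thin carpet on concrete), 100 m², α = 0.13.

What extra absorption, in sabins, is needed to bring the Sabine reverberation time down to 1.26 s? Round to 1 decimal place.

Summing Sᵢαᵢ: 3.200 + 2.000 + 13.000 → A₁ = 18.200 sabins.
Target A₂ = 0.161·400/1.26 = 51.111 sabins (V = 400 m³).
Additional absorption ΔA = 51.111 − 18.200 = 32.9 sabins.

32.9 sabins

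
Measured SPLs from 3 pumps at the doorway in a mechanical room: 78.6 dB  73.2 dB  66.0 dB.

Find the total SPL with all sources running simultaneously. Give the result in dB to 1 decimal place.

79.9 dB

Sum in the linear (power) domain: Σ 10^(Lᵢ/10) = 10^(78.6/10) + 10^(73.2/10) + 10^(66.0/10) = 9.732e+07.
L_total = 10·log₁₀(9.732e+07) = 79.9 dB.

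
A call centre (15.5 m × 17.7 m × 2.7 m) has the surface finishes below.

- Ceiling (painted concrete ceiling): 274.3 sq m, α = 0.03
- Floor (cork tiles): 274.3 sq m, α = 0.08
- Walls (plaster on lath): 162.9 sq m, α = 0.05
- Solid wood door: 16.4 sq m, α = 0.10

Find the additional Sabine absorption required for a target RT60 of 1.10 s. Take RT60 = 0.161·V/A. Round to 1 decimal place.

68.5 sabins

A₁ = Σ Sᵢαᵢ = 274.3×0.03 + 274.3×0.08 + 162.9×0.05 + 16.4×0.10 = 39.958 sabins.
V = 740.745 m³. Required absorption A₂ = 0.161 × 740.745 / 1.10 = 108.418 sabins.
Additional absorption ΔA = 108.418 − 39.958 = 68.5 sabins.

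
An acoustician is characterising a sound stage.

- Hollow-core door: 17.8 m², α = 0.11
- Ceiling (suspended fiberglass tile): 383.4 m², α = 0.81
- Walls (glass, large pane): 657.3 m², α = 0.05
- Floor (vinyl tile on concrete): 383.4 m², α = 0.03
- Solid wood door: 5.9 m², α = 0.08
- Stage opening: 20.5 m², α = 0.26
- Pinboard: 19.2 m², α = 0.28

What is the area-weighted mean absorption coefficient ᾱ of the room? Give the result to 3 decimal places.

S = Σ Sᵢ = 17.8 + 383.4 + 657.3 + 383.4 + 5.9 + 20.5 + 19.2 = 1487.5 m².
Σ(Sᵢαᵢ) = 17.8×0.11 + 383.4×0.81 + 657.3×0.05 + 383.4×0.03 + 5.9×0.08 + 20.5×0.26 + 19.2×0.28 = 368.057.
ᾱ = 368.057 / 1487.5 = 0.247.

0.247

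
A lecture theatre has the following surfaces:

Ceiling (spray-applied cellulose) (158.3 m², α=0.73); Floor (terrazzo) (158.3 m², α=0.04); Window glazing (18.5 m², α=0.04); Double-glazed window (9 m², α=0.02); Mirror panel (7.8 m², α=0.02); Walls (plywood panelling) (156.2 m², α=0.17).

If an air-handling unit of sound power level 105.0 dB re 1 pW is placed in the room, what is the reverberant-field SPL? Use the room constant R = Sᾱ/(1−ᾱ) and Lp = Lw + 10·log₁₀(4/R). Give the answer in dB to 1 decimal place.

A = 149.521 sabins; S = 508.1 m².
ᾱ = 0.2943, so room constant R = A/(1−ᾱ) = 211.876 m².
Lp = 105.0 + 10·log₁₀(4/211.876) = 105.0 + (-17.24) = 87.8 dB.

87.8 dB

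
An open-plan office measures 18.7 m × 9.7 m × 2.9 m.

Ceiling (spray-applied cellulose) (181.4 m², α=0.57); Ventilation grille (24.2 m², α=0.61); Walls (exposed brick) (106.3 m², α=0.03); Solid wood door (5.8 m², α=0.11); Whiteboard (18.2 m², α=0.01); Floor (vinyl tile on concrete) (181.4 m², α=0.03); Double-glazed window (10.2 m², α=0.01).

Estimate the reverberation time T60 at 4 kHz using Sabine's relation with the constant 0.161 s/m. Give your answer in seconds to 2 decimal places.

0.66 seconds

Summing Sᵢαᵢ: 103.398 + 14.762 + 3.189 + 0.638 + 0.182 + 5.442 + 0.102 → A = 127.713 sabins.
Volume V = 18.7 × 9.7 × 2.9 = 526.031 m³.
Sabine: RT60 = 0.161 × 526.031 / 127.713 = 0.66 s.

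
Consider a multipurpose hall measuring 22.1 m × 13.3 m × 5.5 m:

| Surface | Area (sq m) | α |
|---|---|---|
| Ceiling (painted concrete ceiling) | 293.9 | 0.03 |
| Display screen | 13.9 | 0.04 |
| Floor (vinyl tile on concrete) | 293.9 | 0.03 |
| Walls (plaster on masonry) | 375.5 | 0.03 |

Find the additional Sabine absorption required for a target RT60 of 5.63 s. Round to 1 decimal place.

16.8 sabins

Summing Sᵢαᵢ: 8.817 + 0.556 + 8.817 + 11.265 → A₁ = 29.455 sabins.
V = 1616.615 m³. Required absorption A₂ = 0.161 × 1616.615 / 5.63 = 46.230 sabins.
Shortfall: 46.230 − 29.455 = 16.8 sabins.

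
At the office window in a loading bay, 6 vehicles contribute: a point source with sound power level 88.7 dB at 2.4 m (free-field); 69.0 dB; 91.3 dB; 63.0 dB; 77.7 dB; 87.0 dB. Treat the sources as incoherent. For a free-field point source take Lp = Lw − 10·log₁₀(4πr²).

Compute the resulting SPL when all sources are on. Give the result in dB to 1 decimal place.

Source at 2.4 m: Lp = 88.7 − 10·log₁₀(4π·2.4²) = 88.7 − 10·log₁₀(72.382) = 70.1 dB.
Sum in the linear (power) domain: Σ 10^(Lᵢ/10) = 10^(70.1/10) + 10^(69.0/10) + 10^(91.3/10) + 10^(63.0/10) + 10^(77.7/10) + 10^(87.0/10) = 1.929e+09.
Back to dB: 10·log₁₀ Σ = 92.9 dB.

92.9 dB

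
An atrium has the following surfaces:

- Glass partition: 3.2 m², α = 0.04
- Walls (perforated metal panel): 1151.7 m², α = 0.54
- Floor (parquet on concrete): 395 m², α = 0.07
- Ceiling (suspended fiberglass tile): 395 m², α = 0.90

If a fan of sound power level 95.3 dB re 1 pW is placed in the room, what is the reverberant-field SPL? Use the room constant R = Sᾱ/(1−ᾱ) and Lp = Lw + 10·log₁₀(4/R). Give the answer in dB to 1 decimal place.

Σ(Sᵢαᵢ) = 3.2×0.04 + 1151.7×0.54 + 395×0.07 + 395×0.90 = 1005.196; total area S = 1944.9 m².
ᾱ = 0.5168, so room constant R = A/(1−ᾱ) = 2080.290 m².
Lp = Lw + 10 log₁₀(4/R) = 95.3 -27.16 = 68.1 dB.

68.1 dB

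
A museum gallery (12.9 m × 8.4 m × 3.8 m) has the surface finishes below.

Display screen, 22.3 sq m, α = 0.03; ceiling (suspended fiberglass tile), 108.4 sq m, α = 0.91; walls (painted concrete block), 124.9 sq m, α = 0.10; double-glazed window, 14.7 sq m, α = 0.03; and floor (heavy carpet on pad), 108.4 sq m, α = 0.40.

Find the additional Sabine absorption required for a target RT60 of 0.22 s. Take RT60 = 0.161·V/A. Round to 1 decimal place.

Summing Sᵢαᵢ: 0.669 + 98.644 + 12.490 + 0.441 + 43.360 → A₁ = 155.604 sabins.
For T = 0.22 s, need A₂ = 0.161·V/T = 0.161·411.768/0.22 = 301.339 sabins.
Additional absorption ΔA = 301.339 − 155.604 = 145.7 sabins.

145.7 sabins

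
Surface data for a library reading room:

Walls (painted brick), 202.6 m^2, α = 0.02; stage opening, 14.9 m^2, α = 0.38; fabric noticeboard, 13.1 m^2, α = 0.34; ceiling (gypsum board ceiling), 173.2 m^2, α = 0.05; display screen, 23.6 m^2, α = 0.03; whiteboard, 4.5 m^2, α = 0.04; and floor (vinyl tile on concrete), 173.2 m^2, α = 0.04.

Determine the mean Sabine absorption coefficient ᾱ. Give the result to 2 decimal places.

Total surface area S = 605.1 m^2.
Σ(Sᵢαᵢ) = 202.6·0.02 + 14.9·0.38 + 13.1·0.34 + 173.2·0.05 + 23.6·0.03 + 4.5·0.04 + 173.2·0.04 = 30.644.
ᾱ = A/S = 0.05.

0.05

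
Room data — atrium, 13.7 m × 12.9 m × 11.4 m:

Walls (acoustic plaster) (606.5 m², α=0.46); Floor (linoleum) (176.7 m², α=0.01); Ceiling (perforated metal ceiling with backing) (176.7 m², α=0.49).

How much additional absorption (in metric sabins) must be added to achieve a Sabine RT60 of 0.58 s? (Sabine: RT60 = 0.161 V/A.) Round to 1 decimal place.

Summing Sᵢαᵢ: 278.990 + 1.767 + 86.583 → A₁ = 367.340 sabins.
Target A₂ = 0.161·2014.722/0.58 = 559.259 sabins (V = 2014.722 m³).
Shortfall: 559.259 − 367.340 = 191.9 sabins.

191.9 sabins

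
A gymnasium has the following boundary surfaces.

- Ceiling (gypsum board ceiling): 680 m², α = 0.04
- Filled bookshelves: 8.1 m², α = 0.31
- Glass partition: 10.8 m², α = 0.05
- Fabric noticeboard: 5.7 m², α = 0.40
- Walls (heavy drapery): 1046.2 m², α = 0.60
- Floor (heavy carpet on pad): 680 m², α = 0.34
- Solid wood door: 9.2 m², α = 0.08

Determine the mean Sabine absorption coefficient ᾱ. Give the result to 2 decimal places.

0.37

S = Σ Sᵢ = 680 + 8.1 + 10.8 + 5.7 + 1046.2 + 680 + 9.2 = 2440.0 m².
A = 680·0.04 + 8.1·0.31 + 10.8·0.05 + 5.7·0.40 + 1046.2·0.60 + 680·0.34 + 9.2·0.08 = 892.187 sabins.
ᾱ = 892.187 / 2440.0 = 0.37.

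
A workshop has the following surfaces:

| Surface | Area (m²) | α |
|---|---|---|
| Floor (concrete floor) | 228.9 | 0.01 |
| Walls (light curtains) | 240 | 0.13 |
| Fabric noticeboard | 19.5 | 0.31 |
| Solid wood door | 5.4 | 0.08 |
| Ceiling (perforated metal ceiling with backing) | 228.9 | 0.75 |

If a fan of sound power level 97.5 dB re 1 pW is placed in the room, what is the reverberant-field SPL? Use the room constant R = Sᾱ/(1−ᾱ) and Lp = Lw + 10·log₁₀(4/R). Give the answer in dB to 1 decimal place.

78.8 dB

Σ(Sᵢαᵢ) = 228.9×0.01 + 240×0.13 + 19.5×0.31 + 5.4×0.08 + 228.9×0.75 = 211.641; total area S = 722.7 m².
ᾱ = 0.2928, so room constant R = A/(1−ᾱ) = 299.266 m².
Lp = 97.5 + 10·log₁₀(4/299.266) = 97.5 + (-18.74) = 78.8 dB.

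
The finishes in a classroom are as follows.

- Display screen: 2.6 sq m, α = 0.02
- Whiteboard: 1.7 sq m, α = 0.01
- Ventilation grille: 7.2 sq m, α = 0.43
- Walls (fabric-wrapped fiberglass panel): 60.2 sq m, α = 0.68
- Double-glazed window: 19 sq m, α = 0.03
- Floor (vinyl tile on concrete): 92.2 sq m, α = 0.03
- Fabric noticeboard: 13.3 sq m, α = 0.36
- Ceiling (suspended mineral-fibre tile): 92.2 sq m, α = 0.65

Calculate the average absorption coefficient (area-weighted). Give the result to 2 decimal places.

0.39

Total surface area S = 288.4 sq m.
A = 2.6×0.02 + 1.7×0.01 + 7.2×0.43 + 60.2×0.68 + 19×0.03 + 92.2×0.03 + 13.3×0.36 + 92.2×0.65 = 112.155 sabins.
ᾱ = A/S = 0.39.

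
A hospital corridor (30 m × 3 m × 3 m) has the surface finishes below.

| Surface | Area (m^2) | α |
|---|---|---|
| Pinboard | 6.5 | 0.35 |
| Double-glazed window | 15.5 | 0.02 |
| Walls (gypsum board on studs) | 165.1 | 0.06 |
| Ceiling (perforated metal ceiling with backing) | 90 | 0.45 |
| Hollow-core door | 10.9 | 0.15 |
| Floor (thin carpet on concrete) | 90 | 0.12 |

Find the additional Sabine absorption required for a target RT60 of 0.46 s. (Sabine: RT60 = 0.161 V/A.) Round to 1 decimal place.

Total absorption A₁ = 6.5×0.35 + 15.5×0.02 + 165.1×0.06 + 90×0.45 + 10.9×0.15 + 90×0.12
  = 2.275 + 0.310 + 9.906 + 40.500 + 1.635 + 10.800 = 65.426 m^2 sabins.
V = 270 m³. Required absorption A₂ = 0.161 × 270 / 0.46 = 94.500 sabins.
Shortfall: 94.500 − 65.426 = 29.1 sabins.

29.1 sabins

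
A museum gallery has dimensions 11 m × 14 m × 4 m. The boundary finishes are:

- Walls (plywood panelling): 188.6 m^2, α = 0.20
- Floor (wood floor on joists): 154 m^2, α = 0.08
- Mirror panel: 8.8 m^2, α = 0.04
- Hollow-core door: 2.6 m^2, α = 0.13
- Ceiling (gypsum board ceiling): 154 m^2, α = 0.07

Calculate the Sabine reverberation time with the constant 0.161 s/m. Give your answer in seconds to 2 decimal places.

1.61 sec

Summing Sᵢαᵢ: 37.720 + 12.320 + 0.352 + 0.338 + 10.780 → A = 61.510 sabins.
Volume V = 11 × 14 × 4 = 616 m³.
RT60 = 0.161 · V / A = 0.161 × 616 / 61.510 = 1.61 s.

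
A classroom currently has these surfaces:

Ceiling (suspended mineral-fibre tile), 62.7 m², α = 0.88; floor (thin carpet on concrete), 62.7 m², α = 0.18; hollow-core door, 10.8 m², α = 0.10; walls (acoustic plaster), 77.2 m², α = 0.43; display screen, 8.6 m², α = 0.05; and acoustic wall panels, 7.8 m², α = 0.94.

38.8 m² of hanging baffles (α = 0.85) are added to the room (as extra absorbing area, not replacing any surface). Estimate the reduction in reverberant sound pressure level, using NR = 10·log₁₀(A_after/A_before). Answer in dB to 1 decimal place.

Total absorption A_before = 62.7·0.88 + 62.7·0.18 + 10.8·0.10 + 77.2·0.43 + 8.6·0.05 + 7.8·0.94
  = 55.176 + 11.286 + 1.080 + 33.196 + 0.430 + 7.332 = 108.500 m² sabins.
Treatment contributes 38.8·0.85 = 32.980 sabins.
New total A_after = 141.480 sabins.
Reduction = 10 log₁₀(A_after/A_before) = 10 log₁₀(1.3040) = 1.2 dB.

1.2 dB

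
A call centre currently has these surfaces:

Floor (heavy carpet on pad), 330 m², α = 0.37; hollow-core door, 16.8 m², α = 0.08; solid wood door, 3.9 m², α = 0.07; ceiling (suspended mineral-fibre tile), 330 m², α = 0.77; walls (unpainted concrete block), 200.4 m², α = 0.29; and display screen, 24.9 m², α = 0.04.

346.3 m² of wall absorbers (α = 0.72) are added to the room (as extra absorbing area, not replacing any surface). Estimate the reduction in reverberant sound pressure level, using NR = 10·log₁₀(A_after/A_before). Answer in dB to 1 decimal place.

Equivalent absorption area: A_before = 330*0.37 + 16.8*0.08 + 3.9*0.07 + 330*0.77 + 200.4*0.29 + 24.9*0.04 = 436.929 m².
Treatment contributes 346.3·0.72 = 249.336 sabins.
New total A_after = 686.265 sabins.
NR = 10·log₁₀(686.265/436.929) = 2.0 dB.

2.0 dB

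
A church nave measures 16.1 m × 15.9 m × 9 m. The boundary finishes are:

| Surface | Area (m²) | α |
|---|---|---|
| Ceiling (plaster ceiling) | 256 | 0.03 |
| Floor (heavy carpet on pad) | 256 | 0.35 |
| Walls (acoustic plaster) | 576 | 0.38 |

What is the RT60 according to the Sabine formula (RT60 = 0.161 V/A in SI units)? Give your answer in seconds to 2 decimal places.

Summing Sᵢαᵢ: 7.680 + 89.600 + 218.880 → A = 316.160 sabins.
V = 16.1·15.9·9 = 2303.91 m³.
RT60 = 0.161 · V / A = 0.161 × 2303.91 / 316.160 = 1.17 s.

1.17 s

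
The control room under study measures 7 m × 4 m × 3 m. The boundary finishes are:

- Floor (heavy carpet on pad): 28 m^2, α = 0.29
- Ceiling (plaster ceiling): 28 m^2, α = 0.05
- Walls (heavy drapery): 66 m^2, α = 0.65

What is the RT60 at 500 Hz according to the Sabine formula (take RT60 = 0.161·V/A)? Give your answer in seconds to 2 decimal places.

0.26 seconds

A = Σ Sᵢαᵢ = 28*0.29 + 28*0.05 + 66*0.65 = 52.420 sabins.
V = 7·4·3 = 84 m³.
T = 0.161 V/A = 0.161·84/52.420 = 0.26 s.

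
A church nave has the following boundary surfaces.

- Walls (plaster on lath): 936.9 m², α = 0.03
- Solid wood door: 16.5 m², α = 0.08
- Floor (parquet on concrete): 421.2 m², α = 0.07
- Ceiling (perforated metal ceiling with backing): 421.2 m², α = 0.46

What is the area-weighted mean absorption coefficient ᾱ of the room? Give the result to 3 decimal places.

Total surface area S = 1795.8 m².
Σ(Sᵢαᵢ) = 936.9×0.03 + 16.5×0.08 + 421.2×0.07 + 421.2×0.46 = 252.663.
ᾱ = A/S = 0.141.

0.141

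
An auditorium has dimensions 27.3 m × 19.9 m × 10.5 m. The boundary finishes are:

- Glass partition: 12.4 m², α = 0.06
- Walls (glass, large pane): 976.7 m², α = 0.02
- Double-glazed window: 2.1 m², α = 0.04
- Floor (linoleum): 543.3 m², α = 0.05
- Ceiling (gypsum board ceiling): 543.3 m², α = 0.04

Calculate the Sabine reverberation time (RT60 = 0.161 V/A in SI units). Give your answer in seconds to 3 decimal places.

13.260 sec

Equivalent absorption area: A = 12.4×0.06 + 976.7×0.02 + 2.1×0.04 + 543.3×0.05 + 543.3×0.04 = 69.259 m².
Room volume: 5704.335 m³.
RT60 = 0.161 · V / A = 0.161 × 5704.335 / 69.259 = 13.260 s.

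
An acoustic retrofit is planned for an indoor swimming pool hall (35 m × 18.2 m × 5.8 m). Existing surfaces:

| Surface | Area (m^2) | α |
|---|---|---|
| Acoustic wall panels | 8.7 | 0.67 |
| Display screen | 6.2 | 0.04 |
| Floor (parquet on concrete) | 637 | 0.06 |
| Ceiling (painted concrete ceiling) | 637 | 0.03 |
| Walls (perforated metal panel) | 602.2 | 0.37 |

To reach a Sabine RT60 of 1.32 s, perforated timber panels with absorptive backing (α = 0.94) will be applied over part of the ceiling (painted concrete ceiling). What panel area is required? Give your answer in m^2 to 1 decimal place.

180.7

A₁ = Σ Sᵢαᵢ = 8.7·0.67 + 6.2·0.04 + 637·0.06 + 637·0.03 + 602.2·0.37 = 286.221 sabins.
V = 3694.6 m³. Target absorption A₂ = 0.161 × 3694.6 / 1.32 = 450.629 sabins.
ΔA needed = 450.629 − 286.221 = 164.408 sabins.
Net gain per m^2: Δα = 0.94 − 0.03 = 0.91.
Panel area = 164.408 / 0.91 = 180.7 m^2.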